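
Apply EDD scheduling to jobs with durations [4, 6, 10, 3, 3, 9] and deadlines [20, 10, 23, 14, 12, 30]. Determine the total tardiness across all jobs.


Sort by due date (EDD order): [(6, 10), (3, 12), (3, 14), (4, 20), (10, 23), (9, 30)]
Compute completion times and tardiness:
  Job 1: p=6, d=10, C=6, tardiness=max(0,6-10)=0
  Job 2: p=3, d=12, C=9, tardiness=max(0,9-12)=0
  Job 3: p=3, d=14, C=12, tardiness=max(0,12-14)=0
  Job 4: p=4, d=20, C=16, tardiness=max(0,16-20)=0
  Job 5: p=10, d=23, C=26, tardiness=max(0,26-23)=3
  Job 6: p=9, d=30, C=35, tardiness=max(0,35-30)=5
Total tardiness = 8

8


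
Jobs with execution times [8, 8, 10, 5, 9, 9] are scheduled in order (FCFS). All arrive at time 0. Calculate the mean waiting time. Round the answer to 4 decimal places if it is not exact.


FCFS order (as given): [8, 8, 10, 5, 9, 9]
Waiting times:
  Job 1: wait = 0
  Job 2: wait = 8
  Job 3: wait = 16
  Job 4: wait = 26
  Job 5: wait = 31
  Job 6: wait = 40
Sum of waiting times = 121
Average waiting time = 121/6 = 20.1667

20.1667


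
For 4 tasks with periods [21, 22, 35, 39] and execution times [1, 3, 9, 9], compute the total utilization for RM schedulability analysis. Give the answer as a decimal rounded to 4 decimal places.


Compute individual utilizations (exact fractions):
  Task 1: C/T = 1/21 (approx. 0.0476)
  Task 2: C/T = 3/22 (approx. 0.1364)
  Task 3: C/T = 9/35 (approx. 0.2571)
  Task 4: C/T = 9/39 = 3/13 (approx. 0.2308)
Total utilization U = 1/21 + 3/22 + 9/35 + 3/13 = 20177/30030
Rounded to 4 decimal places: U = 0.6719
RM (Liu & Layland) bound for 4 tasks = 0.756828; compare with U = 20177/30030 (approx. 0.671895)
U <= bound, so schedulable by RM sufficient condition.

0.6719


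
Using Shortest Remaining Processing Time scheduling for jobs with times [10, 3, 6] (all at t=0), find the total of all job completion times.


Since all jobs arrive at t=0, SRPT equals SPT ordering.
SPT order: [3, 6, 10]
Completion times:
  Job 1: p=3, C=3
  Job 2: p=6, C=9
  Job 3: p=10, C=19
Total completion time = 3 + 9 + 19 = 31

31


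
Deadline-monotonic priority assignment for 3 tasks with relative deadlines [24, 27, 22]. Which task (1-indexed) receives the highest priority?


Sort tasks by relative deadline (ascending):
  Task 3: deadline = 22
  Task 1: deadline = 24
  Task 2: deadline = 27
Priority order (highest first): [3, 1, 2]
Highest priority task = 3

3


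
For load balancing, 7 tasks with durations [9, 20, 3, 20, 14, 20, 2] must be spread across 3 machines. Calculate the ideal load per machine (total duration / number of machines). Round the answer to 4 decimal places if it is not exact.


Total processing time = 9 + 20 + 3 + 20 + 14 + 20 + 2 = 88
Number of machines = 3
Ideal balanced load = 88 / 3 = 29.3333

29.3333


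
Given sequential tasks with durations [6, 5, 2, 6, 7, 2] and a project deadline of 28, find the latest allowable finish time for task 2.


LF(activity 2) = deadline - sum of successor durations
Successors: activities 3 through 6 with durations [2, 6, 7, 2]
Sum of successor durations = 17
LF = 28 - 17 = 11

11


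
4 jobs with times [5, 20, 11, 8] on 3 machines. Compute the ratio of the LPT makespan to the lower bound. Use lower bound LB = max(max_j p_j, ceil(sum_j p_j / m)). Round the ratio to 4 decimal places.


LPT order: [20, 11, 8, 5]
Machine loads after assignment: [20, 11, 13]
LPT makespan = 20
Lower bound = max(max_job, ceil(total/3)) = max(20, 15) = 20
Ratio = 20 / 20 = 1.0

1.0


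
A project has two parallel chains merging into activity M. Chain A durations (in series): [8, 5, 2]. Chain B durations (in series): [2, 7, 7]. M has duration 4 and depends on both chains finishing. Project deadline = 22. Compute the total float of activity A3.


Forward pass: ES(A3) = sum of predecessors on chain A = 13
EF = ES + duration = 13 + 2 = 15
Backward pass: LF(M) = deadline = 22; LS(M) = 22 - 4 = 18
LF(A3) = LS(M) - sum(successors on chain A) = 18 - 0 = 18
LS = LF - duration = 18 - 2 = 16
Total float = LS - ES = 16 - 13 = 3

3


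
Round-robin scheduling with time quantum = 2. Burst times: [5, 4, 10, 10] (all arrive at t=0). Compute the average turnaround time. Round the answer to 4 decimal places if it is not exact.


Time quantum = 2
Execution trace:
  J1 runs 2 units, time = 2
  J2 runs 2 units, time = 4
  J3 runs 2 units, time = 6
  J4 runs 2 units, time = 8
  J1 runs 2 units, time = 10
  J2 runs 2 units, time = 12
  J3 runs 2 units, time = 14
  J4 runs 2 units, time = 16
  J1 runs 1 units, time = 17
  J3 runs 2 units, time = 19
  J4 runs 2 units, time = 21
  J3 runs 2 units, time = 23
  J4 runs 2 units, time = 25
  J3 runs 2 units, time = 27
  J4 runs 2 units, time = 29
Finish times: [17, 12, 27, 29]
Average turnaround = 85/4 = 21.25

21.25


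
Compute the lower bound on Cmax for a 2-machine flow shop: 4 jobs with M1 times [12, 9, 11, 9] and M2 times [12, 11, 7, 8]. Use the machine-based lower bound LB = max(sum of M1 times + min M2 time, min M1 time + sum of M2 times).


LB1 = sum(M1 times) + min(M2 times) = 41 + 7 = 48
LB2 = min(M1 times) + sum(M2 times) = 9 + 38 = 47
Lower bound = max(LB1, LB2) = max(48, 47) = 48

48


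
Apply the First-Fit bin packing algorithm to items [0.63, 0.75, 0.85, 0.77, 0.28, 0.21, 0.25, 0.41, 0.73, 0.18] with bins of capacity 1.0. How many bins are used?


Place items sequentially using First-Fit:
  Item 0.63 -> new Bin 1
  Item 0.75 -> new Bin 2
  Item 0.85 -> new Bin 3
  Item 0.77 -> new Bin 4
  Item 0.28 -> Bin 1 (now 0.91)
  Item 0.21 -> Bin 2 (now 0.96)
  Item 0.25 -> new Bin 5
  Item 0.41 -> Bin 5 (now 0.66)
  Item 0.73 -> new Bin 6
  Item 0.18 -> Bin 4 (now 0.95)
Total bins used = 6

6


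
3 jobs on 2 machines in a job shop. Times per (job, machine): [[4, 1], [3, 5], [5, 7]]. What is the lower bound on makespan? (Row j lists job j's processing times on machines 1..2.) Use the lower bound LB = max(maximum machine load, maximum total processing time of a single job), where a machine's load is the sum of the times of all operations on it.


Machine loads:
  Machine 1: 4 + 3 + 5 = 12
  Machine 2: 1 + 5 + 7 = 13
Max machine load = 13
Job totals:
  Job 1: 5
  Job 2: 8
  Job 3: 12
Max job total = 12
Lower bound = max(13, 12) = 13

13


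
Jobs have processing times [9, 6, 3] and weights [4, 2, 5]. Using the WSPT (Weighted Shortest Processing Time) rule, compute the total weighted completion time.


Compute p/w ratios and sort ascending (WSPT): [(3, 5), (9, 4), (6, 2)]
Compute weighted completion times:
  Job (p=3,w=5): C=3, w*C=5*3=15
  Job (p=9,w=4): C=12, w*C=4*12=48
  Job (p=6,w=2): C=18, w*C=2*18=36
Total weighted completion time = 99

99


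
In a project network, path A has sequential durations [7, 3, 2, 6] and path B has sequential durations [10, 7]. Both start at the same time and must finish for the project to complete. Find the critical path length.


Path A total = 7 + 3 + 2 + 6 = 18
Path B total = 10 + 7 = 17
Critical path = longest path = max(18, 17) = 18

18


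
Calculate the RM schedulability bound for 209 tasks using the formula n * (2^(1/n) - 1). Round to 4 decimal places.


Compute 2^(1/209) = 1.0033219993
Subtract 1: 1.0033219993 - 1 = 0.0033219993
Multiply by n: 209 * 0.0033219993 = 0.6942978537
Round to 4 dp: 0.6943

0.6943


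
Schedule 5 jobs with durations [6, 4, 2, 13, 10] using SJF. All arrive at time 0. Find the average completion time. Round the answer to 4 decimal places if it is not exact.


SJF order (ascending): [2, 4, 6, 10, 13]
Completion times:
  Job 1: burst=2, C=2
  Job 2: burst=4, C=6
  Job 3: burst=6, C=12
  Job 4: burst=10, C=22
  Job 5: burst=13, C=35
Average completion = 77/5 = 15.4

15.4


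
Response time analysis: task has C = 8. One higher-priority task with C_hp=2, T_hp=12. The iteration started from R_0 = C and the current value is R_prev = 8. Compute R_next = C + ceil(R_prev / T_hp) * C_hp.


R_next = C + ceil(R_prev / T_hp) * C_hp
ceil(8 / 12) = ceil(0.6667) = 1
Interference = 1 * 2 = 2
R_next = 8 + 2 = 10

10


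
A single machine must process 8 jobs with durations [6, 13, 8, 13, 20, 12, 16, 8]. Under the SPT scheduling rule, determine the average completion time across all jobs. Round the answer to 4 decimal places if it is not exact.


Sort jobs by processing time (SPT order): [6, 8, 8, 12, 13, 13, 16, 20]
Compute completion times sequentially:
  Job 1: processing = 6, completes at 6
  Job 2: processing = 8, completes at 14
  Job 3: processing = 8, completes at 22
  Job 4: processing = 12, completes at 34
  Job 5: processing = 13, completes at 47
  Job 6: processing = 13, completes at 60
  Job 7: processing = 16, completes at 76
  Job 8: processing = 20, completes at 96
Sum of completion times = 355
Average completion time = 355/8 = 44.375

44.375


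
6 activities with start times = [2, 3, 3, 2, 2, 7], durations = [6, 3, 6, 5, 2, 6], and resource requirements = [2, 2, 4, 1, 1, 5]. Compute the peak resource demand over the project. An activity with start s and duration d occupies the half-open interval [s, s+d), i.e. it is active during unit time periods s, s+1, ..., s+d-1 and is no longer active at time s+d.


Each activity i is active on [start_i, start_i + duration_i).
Compute total resource usage per time slot:
  t=0: active resources = [], total = 0
  t=1: active resources = [], total = 0
  t=2: active resources = [2, 1, 1], total = 4
  t=3: active resources = [2, 2, 4, 1, 1], total = 10
  t=4: active resources = [2, 2, 4, 1], total = 9
  t=5: active resources = [2, 2, 4, 1], total = 9
  t=6: active resources = [2, 4, 1], total = 7
  t=7: active resources = [2, 4, 5], total = 11
  t=8: active resources = [4, 5], total = 9
  t=9: active resources = [5], total = 5
  t=10: active resources = [5], total = 5
  t=11: active resources = [5], total = 5
  t=12: active resources = [5], total = 5
Peak resource demand = 11

11


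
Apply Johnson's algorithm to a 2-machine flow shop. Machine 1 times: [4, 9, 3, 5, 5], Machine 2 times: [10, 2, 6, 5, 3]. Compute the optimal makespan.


Apply Johnson's rule:
  Group 1 (a <= b): [(3, 3, 6), (1, 4, 10), (4, 5, 5)]
  Group 2 (a > b): [(5, 5, 3), (2, 9, 2)]
Optimal job order: [3, 1, 4, 5, 2]
Schedule:
  Job 3: M1 done at 3, M2 done at 9
  Job 1: M1 done at 7, M2 done at 19
  Job 4: M1 done at 12, M2 done at 24
  Job 5: M1 done at 17, M2 done at 27
  Job 2: M1 done at 26, M2 done at 29
Makespan = 29

29


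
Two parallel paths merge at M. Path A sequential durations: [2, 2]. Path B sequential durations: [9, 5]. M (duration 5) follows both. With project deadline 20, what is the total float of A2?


Forward pass: ES(A2) = sum of predecessors on chain A = 2
EF = ES + duration = 2 + 2 = 4
Backward pass: LF(M) = deadline = 20; LS(M) = 20 - 5 = 15
LF(A2) = LS(M) - sum(successors on chain A) = 15 - 0 = 15
LS = LF - duration = 15 - 2 = 13
Total float = LS - ES = 13 - 2 = 11

11


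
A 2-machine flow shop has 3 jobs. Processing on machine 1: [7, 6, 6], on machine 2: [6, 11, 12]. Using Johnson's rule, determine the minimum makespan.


Apply Johnson's rule:
  Group 1 (a <= b): [(2, 6, 11), (3, 6, 12)]
  Group 2 (a > b): [(1, 7, 6)]
Optimal job order: [2, 3, 1]
Schedule:
  Job 2: M1 done at 6, M2 done at 17
  Job 3: M1 done at 12, M2 done at 29
  Job 1: M1 done at 19, M2 done at 35
Makespan = 35

35


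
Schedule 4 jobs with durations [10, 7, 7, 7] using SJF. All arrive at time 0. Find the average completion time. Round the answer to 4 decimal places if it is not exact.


SJF order (ascending): [7, 7, 7, 10]
Completion times:
  Job 1: burst=7, C=7
  Job 2: burst=7, C=14
  Job 3: burst=7, C=21
  Job 4: burst=10, C=31
Average completion = 73/4 = 18.25

18.25


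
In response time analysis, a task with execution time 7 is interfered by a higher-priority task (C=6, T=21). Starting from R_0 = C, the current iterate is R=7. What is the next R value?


R_next = C + ceil(R_prev / T_hp) * C_hp
ceil(7 / 21) = ceil(0.3333) = 1
Interference = 1 * 6 = 6
R_next = 7 + 6 = 13

13


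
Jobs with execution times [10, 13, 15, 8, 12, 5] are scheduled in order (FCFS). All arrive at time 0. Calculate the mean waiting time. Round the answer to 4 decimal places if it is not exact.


FCFS order (as given): [10, 13, 15, 8, 12, 5]
Waiting times:
  Job 1: wait = 0
  Job 2: wait = 10
  Job 3: wait = 23
  Job 4: wait = 38
  Job 5: wait = 46
  Job 6: wait = 58
Sum of waiting times = 175
Average waiting time = 175/6 = 29.1667

29.1667


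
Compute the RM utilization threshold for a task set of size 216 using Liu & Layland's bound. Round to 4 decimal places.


Compute 2^(1/216) = 1.0032141691
Subtract 1: 1.0032141691 - 1 = 0.0032141691
Multiply by n: 216 * 0.0032141691 = 0.6942605256
Round to 4 dp: 0.6943

0.6943


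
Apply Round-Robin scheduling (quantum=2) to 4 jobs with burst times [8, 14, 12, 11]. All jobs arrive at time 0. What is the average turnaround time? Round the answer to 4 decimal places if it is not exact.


Time quantum = 2
Execution trace:
  J1 runs 2 units, time = 2
  J2 runs 2 units, time = 4
  J3 runs 2 units, time = 6
  J4 runs 2 units, time = 8
  J1 runs 2 units, time = 10
  J2 runs 2 units, time = 12
  J3 runs 2 units, time = 14
  J4 runs 2 units, time = 16
  J1 runs 2 units, time = 18
  J2 runs 2 units, time = 20
  J3 runs 2 units, time = 22
  J4 runs 2 units, time = 24
  J1 runs 2 units, time = 26
  J2 runs 2 units, time = 28
  J3 runs 2 units, time = 30
  J4 runs 2 units, time = 32
  J2 runs 2 units, time = 34
  J3 runs 2 units, time = 36
  J4 runs 2 units, time = 38
  J2 runs 2 units, time = 40
  J3 runs 2 units, time = 42
  J4 runs 1 units, time = 43
  J2 runs 2 units, time = 45
Finish times: [26, 45, 42, 43]
Average turnaround = 156/4 = 39.0

39.0


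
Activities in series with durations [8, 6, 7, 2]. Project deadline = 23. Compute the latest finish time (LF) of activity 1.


LF(activity 1) = deadline - sum of successor durations
Successors: activities 2 through 4 with durations [6, 7, 2]
Sum of successor durations = 15
LF = 23 - 15 = 8

8


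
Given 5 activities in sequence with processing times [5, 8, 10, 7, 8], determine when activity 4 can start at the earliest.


Activity 4 starts after activities 1 through 3 complete.
Predecessor durations: [5, 8, 10]
ES = 5 + 8 + 10 = 23

23


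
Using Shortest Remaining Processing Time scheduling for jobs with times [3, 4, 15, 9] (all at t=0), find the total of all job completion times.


Since all jobs arrive at t=0, SRPT equals SPT ordering.
SPT order: [3, 4, 9, 15]
Completion times:
  Job 1: p=3, C=3
  Job 2: p=4, C=7
  Job 3: p=9, C=16
  Job 4: p=15, C=31
Total completion time = 3 + 7 + 16 + 31 = 57

57


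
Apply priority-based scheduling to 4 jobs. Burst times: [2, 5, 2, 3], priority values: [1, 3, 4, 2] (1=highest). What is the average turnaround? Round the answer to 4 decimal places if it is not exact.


Sort by priority (ascending = highest first):
Order: [(1, 2), (2, 3), (3, 5), (4, 2)]
Completion times:
  Priority 1, burst=2, C=2
  Priority 2, burst=3, C=5
  Priority 3, burst=5, C=10
  Priority 4, burst=2, C=12
Average turnaround = 29/4 = 7.25

7.25


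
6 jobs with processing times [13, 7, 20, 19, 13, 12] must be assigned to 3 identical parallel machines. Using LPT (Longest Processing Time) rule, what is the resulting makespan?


Sort jobs in decreasing order (LPT): [20, 19, 13, 13, 12, 7]
Assign each job to the least loaded machine:
  Machine 1: jobs [20, 7], load = 27
  Machine 2: jobs [19, 12], load = 31
  Machine 3: jobs [13, 13], load = 26
Makespan = max load = 31

31


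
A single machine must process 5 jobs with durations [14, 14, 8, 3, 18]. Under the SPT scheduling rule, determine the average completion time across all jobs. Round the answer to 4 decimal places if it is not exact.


Sort jobs by processing time (SPT order): [3, 8, 14, 14, 18]
Compute completion times sequentially:
  Job 1: processing = 3, completes at 3
  Job 2: processing = 8, completes at 11
  Job 3: processing = 14, completes at 25
  Job 4: processing = 14, completes at 39
  Job 5: processing = 18, completes at 57
Sum of completion times = 135
Average completion time = 135/5 = 27.0

27.0


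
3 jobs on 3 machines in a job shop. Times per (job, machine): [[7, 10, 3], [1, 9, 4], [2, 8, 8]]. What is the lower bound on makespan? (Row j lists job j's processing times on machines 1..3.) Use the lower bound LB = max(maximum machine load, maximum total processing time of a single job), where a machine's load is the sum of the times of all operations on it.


Machine loads:
  Machine 1: 7 + 1 + 2 = 10
  Machine 2: 10 + 9 + 8 = 27
  Machine 3: 3 + 4 + 8 = 15
Max machine load = 27
Job totals:
  Job 1: 20
  Job 2: 14
  Job 3: 18
Max job total = 20
Lower bound = max(27, 20) = 27

27


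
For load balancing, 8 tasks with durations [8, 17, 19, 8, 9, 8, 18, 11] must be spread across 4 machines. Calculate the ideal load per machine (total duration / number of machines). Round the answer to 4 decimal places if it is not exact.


Total processing time = 8 + 17 + 19 + 8 + 9 + 8 + 18 + 11 = 98
Number of machines = 4
Ideal balanced load = 98 / 4 = 24.5

24.5


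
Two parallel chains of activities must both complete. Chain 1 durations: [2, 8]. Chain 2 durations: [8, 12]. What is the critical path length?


Path A total = 2 + 8 = 10
Path B total = 8 + 12 = 20
Critical path = longest path = max(10, 20) = 20

20


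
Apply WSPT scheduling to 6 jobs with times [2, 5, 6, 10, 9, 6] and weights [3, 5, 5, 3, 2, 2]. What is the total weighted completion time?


Compute p/w ratios and sort ascending (WSPT): [(2, 3), (5, 5), (6, 5), (6, 2), (10, 3), (9, 2)]
Compute weighted completion times:
  Job (p=2,w=3): C=2, w*C=3*2=6
  Job (p=5,w=5): C=7, w*C=5*7=35
  Job (p=6,w=5): C=13, w*C=5*13=65
  Job (p=6,w=2): C=19, w*C=2*19=38
  Job (p=10,w=3): C=29, w*C=3*29=87
  Job (p=9,w=2): C=38, w*C=2*38=76
Total weighted completion time = 307

307


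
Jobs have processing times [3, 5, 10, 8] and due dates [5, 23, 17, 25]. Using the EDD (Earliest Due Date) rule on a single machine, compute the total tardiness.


Sort by due date (EDD order): [(3, 5), (10, 17), (5, 23), (8, 25)]
Compute completion times and tardiness:
  Job 1: p=3, d=5, C=3, tardiness=max(0,3-5)=0
  Job 2: p=10, d=17, C=13, tardiness=max(0,13-17)=0
  Job 3: p=5, d=23, C=18, tardiness=max(0,18-23)=0
  Job 4: p=8, d=25, C=26, tardiness=max(0,26-25)=1
Total tardiness = 1

1


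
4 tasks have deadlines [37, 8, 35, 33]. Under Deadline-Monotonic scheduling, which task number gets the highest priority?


Sort tasks by relative deadline (ascending):
  Task 2: deadline = 8
  Task 4: deadline = 33
  Task 3: deadline = 35
  Task 1: deadline = 37
Priority order (highest first): [2, 4, 3, 1]
Highest priority task = 2

2


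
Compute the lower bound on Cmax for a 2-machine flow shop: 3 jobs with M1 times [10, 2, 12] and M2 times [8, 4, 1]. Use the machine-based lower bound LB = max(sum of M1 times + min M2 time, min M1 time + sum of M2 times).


LB1 = sum(M1 times) + min(M2 times) = 24 + 1 = 25
LB2 = min(M1 times) + sum(M2 times) = 2 + 13 = 15
Lower bound = max(LB1, LB2) = max(25, 15) = 25

25


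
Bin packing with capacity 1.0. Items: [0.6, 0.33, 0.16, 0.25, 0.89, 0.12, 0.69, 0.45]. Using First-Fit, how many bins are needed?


Place items sequentially using First-Fit:
  Item 0.6 -> new Bin 1
  Item 0.33 -> Bin 1 (now 0.93)
  Item 0.16 -> new Bin 2
  Item 0.25 -> Bin 2 (now 0.41)
  Item 0.89 -> new Bin 3
  Item 0.12 -> Bin 2 (now 0.53)
  Item 0.69 -> new Bin 4
  Item 0.45 -> Bin 2 (now 0.98)
Total bins used = 4

4


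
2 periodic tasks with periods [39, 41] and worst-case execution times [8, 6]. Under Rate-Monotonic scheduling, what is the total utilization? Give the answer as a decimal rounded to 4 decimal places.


Compute individual utilizations (exact fractions):
  Task 1: C/T = 8/39 (approx. 0.2051)
  Task 2: C/T = 6/41 (approx. 0.1463)
Total utilization U = 8/39 + 6/41 = 562/1599
Rounded to 4 decimal places: U = 0.3515
RM (Liu & Layland) bound for 2 tasks = 0.828427; compare with U = 562/1599 (approx. 0.351470)
U <= bound, so schedulable by RM sufficient condition.

0.3515


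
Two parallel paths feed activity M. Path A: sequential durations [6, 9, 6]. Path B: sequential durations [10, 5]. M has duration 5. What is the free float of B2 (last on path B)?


ES(B2) = sum of predecessors on chain B = 10
EF(B2) = ES + duration = 10 + 5 = 15
Successor of B2 is M. ES(M) = max(sum(A), sum(B)) = max(21, 15) = 21
Free float = ES(successor) - EF(current) = 21 - 15 = 6

6


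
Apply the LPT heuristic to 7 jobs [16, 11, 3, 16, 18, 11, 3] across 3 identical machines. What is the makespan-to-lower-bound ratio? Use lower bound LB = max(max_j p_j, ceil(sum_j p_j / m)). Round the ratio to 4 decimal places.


LPT order: [18, 16, 16, 11, 11, 3, 3]
Machine loads after assignment: [24, 27, 27]
LPT makespan = 27
Lower bound = max(max_job, ceil(total/3)) = max(18, 26) = 26
Ratio = 27 / 26 = 1.0385

1.0385


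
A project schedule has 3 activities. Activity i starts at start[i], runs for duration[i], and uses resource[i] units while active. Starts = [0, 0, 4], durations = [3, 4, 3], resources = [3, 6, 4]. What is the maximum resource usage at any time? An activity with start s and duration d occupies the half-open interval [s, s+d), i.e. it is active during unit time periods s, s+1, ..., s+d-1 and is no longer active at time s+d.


Each activity i is active on [start_i, start_i + duration_i).
Compute total resource usage per time slot:
  t=0: active resources = [3, 6], total = 9
  t=1: active resources = [3, 6], total = 9
  t=2: active resources = [3, 6], total = 9
  t=3: active resources = [6], total = 6
  t=4: active resources = [4], total = 4
  t=5: active resources = [4], total = 4
  t=6: active resources = [4], total = 4
Peak resource demand = 9

9


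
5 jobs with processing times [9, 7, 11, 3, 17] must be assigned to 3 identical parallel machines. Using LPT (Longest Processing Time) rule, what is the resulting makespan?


Sort jobs in decreasing order (LPT): [17, 11, 9, 7, 3]
Assign each job to the least loaded machine:
  Machine 1: jobs [17], load = 17
  Machine 2: jobs [11, 3], load = 14
  Machine 3: jobs [9, 7], load = 16
Makespan = max load = 17

17


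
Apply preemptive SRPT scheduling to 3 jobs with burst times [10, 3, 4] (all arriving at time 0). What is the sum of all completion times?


Since all jobs arrive at t=0, SRPT equals SPT ordering.
SPT order: [3, 4, 10]
Completion times:
  Job 1: p=3, C=3
  Job 2: p=4, C=7
  Job 3: p=10, C=17
Total completion time = 3 + 7 + 17 = 27

27


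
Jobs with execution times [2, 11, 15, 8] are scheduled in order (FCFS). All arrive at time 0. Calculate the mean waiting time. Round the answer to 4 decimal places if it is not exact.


FCFS order (as given): [2, 11, 15, 8]
Waiting times:
  Job 1: wait = 0
  Job 2: wait = 2
  Job 3: wait = 13
  Job 4: wait = 28
Sum of waiting times = 43
Average waiting time = 43/4 = 10.75

10.75


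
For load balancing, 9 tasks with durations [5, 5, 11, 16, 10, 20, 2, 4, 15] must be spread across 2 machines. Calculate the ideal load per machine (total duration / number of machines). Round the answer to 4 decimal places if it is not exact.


Total processing time = 5 + 5 + 11 + 16 + 10 + 20 + 2 + 4 + 15 = 88
Number of machines = 2
Ideal balanced load = 88 / 2 = 44.0

44.0


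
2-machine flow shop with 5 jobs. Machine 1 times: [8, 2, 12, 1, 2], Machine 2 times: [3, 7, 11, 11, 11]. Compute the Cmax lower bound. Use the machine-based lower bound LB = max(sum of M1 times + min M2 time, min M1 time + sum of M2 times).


LB1 = sum(M1 times) + min(M2 times) = 25 + 3 = 28
LB2 = min(M1 times) + sum(M2 times) = 1 + 43 = 44
Lower bound = max(LB1, LB2) = max(28, 44) = 44

44


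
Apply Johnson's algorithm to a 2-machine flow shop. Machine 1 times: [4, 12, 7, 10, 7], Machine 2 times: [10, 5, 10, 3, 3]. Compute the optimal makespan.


Apply Johnson's rule:
  Group 1 (a <= b): [(1, 4, 10), (3, 7, 10)]
  Group 2 (a > b): [(2, 12, 5), (4, 10, 3), (5, 7, 3)]
Optimal job order: [1, 3, 2, 4, 5]
Schedule:
  Job 1: M1 done at 4, M2 done at 14
  Job 3: M1 done at 11, M2 done at 24
  Job 2: M1 done at 23, M2 done at 29
  Job 4: M1 done at 33, M2 done at 36
  Job 5: M1 done at 40, M2 done at 43
Makespan = 43

43


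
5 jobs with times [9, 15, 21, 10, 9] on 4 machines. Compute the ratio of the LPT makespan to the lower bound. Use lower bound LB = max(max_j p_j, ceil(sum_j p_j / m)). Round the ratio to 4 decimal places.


LPT order: [21, 15, 10, 9, 9]
Machine loads after assignment: [21, 15, 10, 18]
LPT makespan = 21
Lower bound = max(max_job, ceil(total/4)) = max(21, 16) = 21
Ratio = 21 / 21 = 1.0

1.0


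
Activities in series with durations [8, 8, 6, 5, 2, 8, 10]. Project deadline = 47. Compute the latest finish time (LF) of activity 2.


LF(activity 2) = deadline - sum of successor durations
Successors: activities 3 through 7 with durations [6, 5, 2, 8, 10]
Sum of successor durations = 31
LF = 47 - 31 = 16

16


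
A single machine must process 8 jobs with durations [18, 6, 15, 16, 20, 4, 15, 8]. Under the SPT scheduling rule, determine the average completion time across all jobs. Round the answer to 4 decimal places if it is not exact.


Sort jobs by processing time (SPT order): [4, 6, 8, 15, 15, 16, 18, 20]
Compute completion times sequentially:
  Job 1: processing = 4, completes at 4
  Job 2: processing = 6, completes at 10
  Job 3: processing = 8, completes at 18
  Job 4: processing = 15, completes at 33
  Job 5: processing = 15, completes at 48
  Job 6: processing = 16, completes at 64
  Job 7: processing = 18, completes at 82
  Job 8: processing = 20, completes at 102
Sum of completion times = 361
Average completion time = 361/8 = 45.125

45.125


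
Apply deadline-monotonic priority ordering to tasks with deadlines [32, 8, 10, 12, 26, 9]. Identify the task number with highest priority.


Sort tasks by relative deadline (ascending):
  Task 2: deadline = 8
  Task 6: deadline = 9
  Task 3: deadline = 10
  Task 4: deadline = 12
  Task 5: deadline = 26
  Task 1: deadline = 32
Priority order (highest first): [2, 6, 3, 4, 5, 1]
Highest priority task = 2

2


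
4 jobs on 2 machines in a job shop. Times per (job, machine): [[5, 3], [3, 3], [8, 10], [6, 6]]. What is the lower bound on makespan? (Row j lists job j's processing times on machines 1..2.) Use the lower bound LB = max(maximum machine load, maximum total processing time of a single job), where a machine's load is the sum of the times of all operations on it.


Machine loads:
  Machine 1: 5 + 3 + 8 + 6 = 22
  Machine 2: 3 + 3 + 10 + 6 = 22
Max machine load = 22
Job totals:
  Job 1: 8
  Job 2: 6
  Job 3: 18
  Job 4: 12
Max job total = 18
Lower bound = max(22, 18) = 22

22


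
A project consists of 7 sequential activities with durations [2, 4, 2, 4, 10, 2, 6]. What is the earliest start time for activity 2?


Activity 2 starts after activities 1 through 1 complete.
Predecessor durations: [2]
ES = 2 = 2

2


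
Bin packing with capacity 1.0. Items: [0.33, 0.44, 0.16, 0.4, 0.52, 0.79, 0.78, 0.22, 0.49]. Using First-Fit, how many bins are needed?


Place items sequentially using First-Fit:
  Item 0.33 -> new Bin 1
  Item 0.44 -> Bin 1 (now 0.77)
  Item 0.16 -> Bin 1 (now 0.93)
  Item 0.4 -> new Bin 2
  Item 0.52 -> Bin 2 (now 0.92)
  Item 0.79 -> new Bin 3
  Item 0.78 -> new Bin 4
  Item 0.22 -> Bin 4 (now 1.0)
  Item 0.49 -> new Bin 5
Total bins used = 5

5


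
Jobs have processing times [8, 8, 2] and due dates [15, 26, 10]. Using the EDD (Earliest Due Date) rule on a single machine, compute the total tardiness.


Sort by due date (EDD order): [(2, 10), (8, 15), (8, 26)]
Compute completion times and tardiness:
  Job 1: p=2, d=10, C=2, tardiness=max(0,2-10)=0
  Job 2: p=8, d=15, C=10, tardiness=max(0,10-15)=0
  Job 3: p=8, d=26, C=18, tardiness=max(0,18-26)=0
Total tardiness = 0

0


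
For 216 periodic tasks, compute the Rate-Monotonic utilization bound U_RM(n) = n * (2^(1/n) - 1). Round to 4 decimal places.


Compute 2^(1/216) = 1.0032141691
Subtract 1: 1.0032141691 - 1 = 0.0032141691
Multiply by n: 216 * 0.0032141691 = 0.6942605256
Round to 4 dp: 0.6943

0.6943


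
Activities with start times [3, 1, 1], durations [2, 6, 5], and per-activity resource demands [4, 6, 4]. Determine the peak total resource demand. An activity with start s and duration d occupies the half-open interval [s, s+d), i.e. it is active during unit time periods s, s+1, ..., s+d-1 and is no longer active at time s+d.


Each activity i is active on [start_i, start_i + duration_i).
Compute total resource usage per time slot:
  t=0: active resources = [], total = 0
  t=1: active resources = [6, 4], total = 10
  t=2: active resources = [6, 4], total = 10
  t=3: active resources = [4, 6, 4], total = 14
  t=4: active resources = [4, 6, 4], total = 14
  t=5: active resources = [6, 4], total = 10
  t=6: active resources = [6], total = 6
Peak resource demand = 14

14


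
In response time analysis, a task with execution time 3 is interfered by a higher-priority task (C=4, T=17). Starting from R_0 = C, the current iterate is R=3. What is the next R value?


R_next = C + ceil(R_prev / T_hp) * C_hp
ceil(3 / 17) = ceil(0.1765) = 1
Interference = 1 * 4 = 4
R_next = 3 + 4 = 7

7


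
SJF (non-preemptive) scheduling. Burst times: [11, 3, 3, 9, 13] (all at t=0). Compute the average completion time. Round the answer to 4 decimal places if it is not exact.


SJF order (ascending): [3, 3, 9, 11, 13]
Completion times:
  Job 1: burst=3, C=3
  Job 2: burst=3, C=6
  Job 3: burst=9, C=15
  Job 4: burst=11, C=26
  Job 5: burst=13, C=39
Average completion = 89/5 = 17.8

17.8


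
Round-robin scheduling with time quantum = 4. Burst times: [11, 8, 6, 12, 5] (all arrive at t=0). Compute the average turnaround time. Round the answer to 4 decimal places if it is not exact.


Time quantum = 4
Execution trace:
  J1 runs 4 units, time = 4
  J2 runs 4 units, time = 8
  J3 runs 4 units, time = 12
  J4 runs 4 units, time = 16
  J5 runs 4 units, time = 20
  J1 runs 4 units, time = 24
  J2 runs 4 units, time = 28
  J3 runs 2 units, time = 30
  J4 runs 4 units, time = 34
  J5 runs 1 units, time = 35
  J1 runs 3 units, time = 38
  J4 runs 4 units, time = 42
Finish times: [38, 28, 30, 42, 35]
Average turnaround = 173/5 = 34.6

34.6


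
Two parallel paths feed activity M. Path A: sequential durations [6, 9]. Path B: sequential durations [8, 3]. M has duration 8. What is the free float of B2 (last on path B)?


ES(B2) = sum of predecessors on chain B = 8
EF(B2) = ES + duration = 8 + 3 = 11
Successor of B2 is M. ES(M) = max(sum(A), sum(B)) = max(15, 11) = 15
Free float = ES(successor) - EF(current) = 15 - 11 = 4

4


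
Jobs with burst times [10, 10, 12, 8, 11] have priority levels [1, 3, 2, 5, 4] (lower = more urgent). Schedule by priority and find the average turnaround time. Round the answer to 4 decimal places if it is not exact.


Sort by priority (ascending = highest first):
Order: [(1, 10), (2, 12), (3, 10), (4, 11), (5, 8)]
Completion times:
  Priority 1, burst=10, C=10
  Priority 2, burst=12, C=22
  Priority 3, burst=10, C=32
  Priority 4, burst=11, C=43
  Priority 5, burst=8, C=51
Average turnaround = 158/5 = 31.6

31.6


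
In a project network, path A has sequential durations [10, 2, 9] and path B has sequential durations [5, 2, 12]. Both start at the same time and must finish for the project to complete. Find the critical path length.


Path A total = 10 + 2 + 9 = 21
Path B total = 5 + 2 + 12 = 19
Critical path = longest path = max(21, 19) = 21

21


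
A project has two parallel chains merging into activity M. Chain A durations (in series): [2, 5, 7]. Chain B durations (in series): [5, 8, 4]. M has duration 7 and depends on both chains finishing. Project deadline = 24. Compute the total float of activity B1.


Forward pass: ES(B1) = sum of predecessors on chain B = 0
EF = ES + duration = 0 + 5 = 5
Backward pass: LF(M) = deadline = 24; LS(M) = 24 - 7 = 17
LF(B1) = LS(M) - sum(successors on chain B) = 17 - 12 = 5
LS = LF - duration = 5 - 5 = 0
Total float = LS - ES = 0 - 0 = 0

0


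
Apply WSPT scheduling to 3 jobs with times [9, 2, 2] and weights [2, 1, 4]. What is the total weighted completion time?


Compute p/w ratios and sort ascending (WSPT): [(2, 4), (2, 1), (9, 2)]
Compute weighted completion times:
  Job (p=2,w=4): C=2, w*C=4*2=8
  Job (p=2,w=1): C=4, w*C=1*4=4
  Job (p=9,w=2): C=13, w*C=2*13=26
Total weighted completion time = 38

38


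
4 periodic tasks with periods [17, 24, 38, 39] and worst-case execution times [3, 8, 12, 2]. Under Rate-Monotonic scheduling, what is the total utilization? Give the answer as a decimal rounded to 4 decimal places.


Compute individual utilizations (exact fractions):
  Task 1: C/T = 3/17 (approx. 0.1765)
  Task 2: C/T = 8/24 = 1/3 (approx. 0.3333)
  Task 3: C/T = 12/38 = 6/19 (approx. 0.3158)
  Task 4: C/T = 2/39 (approx. 0.0513)
Total utilization U = 3/17 + 1/3 + 6/19 + 2/39 = 3682/4199
Rounded to 4 decimal places: U = 0.8769
RM (Liu & Layland) bound for 4 tasks = 0.756828; compare with U = 3682/4199 (approx. 0.876875)
bound < U <= 1, so the RM sufficient condition is not met (inconclusive; an exact test such as response-time analysis is needed).

0.8769


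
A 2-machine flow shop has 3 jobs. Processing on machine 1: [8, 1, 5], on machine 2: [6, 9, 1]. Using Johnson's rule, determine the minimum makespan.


Apply Johnson's rule:
  Group 1 (a <= b): [(2, 1, 9)]
  Group 2 (a > b): [(1, 8, 6), (3, 5, 1)]
Optimal job order: [2, 1, 3]
Schedule:
  Job 2: M1 done at 1, M2 done at 10
  Job 1: M1 done at 9, M2 done at 16
  Job 3: M1 done at 14, M2 done at 17
Makespan = 17

17


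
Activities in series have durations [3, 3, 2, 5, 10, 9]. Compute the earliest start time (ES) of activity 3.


Activity 3 starts after activities 1 through 2 complete.
Predecessor durations: [3, 3]
ES = 3 + 3 = 6

6


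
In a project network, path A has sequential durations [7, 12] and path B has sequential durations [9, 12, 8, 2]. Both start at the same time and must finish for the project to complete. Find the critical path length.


Path A total = 7 + 12 = 19
Path B total = 9 + 12 + 8 + 2 = 31
Critical path = longest path = max(19, 31) = 31

31


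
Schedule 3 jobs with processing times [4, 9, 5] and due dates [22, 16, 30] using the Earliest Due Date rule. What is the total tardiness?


Sort by due date (EDD order): [(9, 16), (4, 22), (5, 30)]
Compute completion times and tardiness:
  Job 1: p=9, d=16, C=9, tardiness=max(0,9-16)=0
  Job 2: p=4, d=22, C=13, tardiness=max(0,13-22)=0
  Job 3: p=5, d=30, C=18, tardiness=max(0,18-30)=0
Total tardiness = 0

0


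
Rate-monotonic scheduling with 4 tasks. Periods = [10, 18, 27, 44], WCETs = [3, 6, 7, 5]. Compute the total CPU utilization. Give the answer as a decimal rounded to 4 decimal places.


Compute individual utilizations (exact fractions):
  Task 1: C/T = 3/10 (approx. 0.3)
  Task 2: C/T = 6/18 = 1/3 (approx. 0.3333)
  Task 3: C/T = 7/27 (approx. 0.2593)
  Task 4: C/T = 5/44 (approx. 0.1136)
Total utilization U = 3/10 + 1/3 + 7/27 + 5/44 = 5977/5940
Rounded to 4 decimal places: U = 1.0062
RM (Liu & Layland) bound for 4 tasks = 0.756828; compare with U = 5977/5940 (approx. 1.006229)
U > 1, so the task set is not schedulable (processor overloaded).

1.0062


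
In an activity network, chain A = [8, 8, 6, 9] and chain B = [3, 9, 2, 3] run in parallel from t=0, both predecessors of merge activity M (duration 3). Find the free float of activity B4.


ES(B4) = sum of predecessors on chain B = 14
EF(B4) = ES + duration = 14 + 3 = 17
Successor of B4 is M. ES(M) = max(sum(A), sum(B)) = max(31, 17) = 31
Free float = ES(successor) - EF(current) = 31 - 17 = 14

14


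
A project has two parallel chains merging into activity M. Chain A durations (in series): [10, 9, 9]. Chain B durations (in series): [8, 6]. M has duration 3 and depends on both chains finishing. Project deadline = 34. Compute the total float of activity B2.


Forward pass: ES(B2) = sum of predecessors on chain B = 8
EF = ES + duration = 8 + 6 = 14
Backward pass: LF(M) = deadline = 34; LS(M) = 34 - 3 = 31
LF(B2) = LS(M) - sum(successors on chain B) = 31 - 0 = 31
LS = LF - duration = 31 - 6 = 25
Total float = LS - ES = 25 - 8 = 17

17


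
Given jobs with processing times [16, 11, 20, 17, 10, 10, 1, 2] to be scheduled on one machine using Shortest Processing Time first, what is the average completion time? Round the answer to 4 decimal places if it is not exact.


Sort jobs by processing time (SPT order): [1, 2, 10, 10, 11, 16, 17, 20]
Compute completion times sequentially:
  Job 1: processing = 1, completes at 1
  Job 2: processing = 2, completes at 3
  Job 3: processing = 10, completes at 13
  Job 4: processing = 10, completes at 23
  Job 5: processing = 11, completes at 34
  Job 6: processing = 16, completes at 50
  Job 7: processing = 17, completes at 67
  Job 8: processing = 20, completes at 87
Sum of completion times = 278
Average completion time = 278/8 = 34.75

34.75


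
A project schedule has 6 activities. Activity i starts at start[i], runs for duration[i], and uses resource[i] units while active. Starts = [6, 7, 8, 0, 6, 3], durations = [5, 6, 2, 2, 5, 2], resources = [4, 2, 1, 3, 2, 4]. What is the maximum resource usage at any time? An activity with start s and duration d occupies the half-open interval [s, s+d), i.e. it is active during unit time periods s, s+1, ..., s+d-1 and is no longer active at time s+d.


Each activity i is active on [start_i, start_i + duration_i).
Compute total resource usage per time slot:
  t=0: active resources = [3], total = 3
  t=1: active resources = [3], total = 3
  t=2: active resources = [], total = 0
  t=3: active resources = [4], total = 4
  t=4: active resources = [4], total = 4
  t=5: active resources = [], total = 0
  t=6: active resources = [4, 2], total = 6
  t=7: active resources = [4, 2, 2], total = 8
  t=8: active resources = [4, 2, 1, 2], total = 9
  t=9: active resources = [4, 2, 1, 2], total = 9
  t=10: active resources = [4, 2, 2], total = 8
  t=11: active resources = [2], total = 2
  t=12: active resources = [2], total = 2
Peak resource demand = 9

9


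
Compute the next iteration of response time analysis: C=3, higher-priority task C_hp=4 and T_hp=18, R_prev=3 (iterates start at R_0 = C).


R_next = C + ceil(R_prev / T_hp) * C_hp
ceil(3 / 18) = ceil(0.1667) = 1
Interference = 1 * 4 = 4
R_next = 3 + 4 = 7

7


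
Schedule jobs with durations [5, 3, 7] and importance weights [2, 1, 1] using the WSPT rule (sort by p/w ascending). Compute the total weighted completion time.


Compute p/w ratios and sort ascending (WSPT): [(5, 2), (3, 1), (7, 1)]
Compute weighted completion times:
  Job (p=5,w=2): C=5, w*C=2*5=10
  Job (p=3,w=1): C=8, w*C=1*8=8
  Job (p=7,w=1): C=15, w*C=1*15=15
Total weighted completion time = 33

33


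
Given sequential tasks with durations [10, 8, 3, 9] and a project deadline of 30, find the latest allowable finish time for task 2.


LF(activity 2) = deadline - sum of successor durations
Successors: activities 3 through 4 with durations [3, 9]
Sum of successor durations = 12
LF = 30 - 12 = 18

18


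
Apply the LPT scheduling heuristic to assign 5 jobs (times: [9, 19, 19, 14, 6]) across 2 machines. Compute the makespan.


Sort jobs in decreasing order (LPT): [19, 19, 14, 9, 6]
Assign each job to the least loaded machine:
  Machine 1: jobs [19, 14], load = 33
  Machine 2: jobs [19, 9, 6], load = 34
Makespan = max load = 34

34


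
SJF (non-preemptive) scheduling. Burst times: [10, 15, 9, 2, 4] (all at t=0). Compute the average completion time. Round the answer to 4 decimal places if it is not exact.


SJF order (ascending): [2, 4, 9, 10, 15]
Completion times:
  Job 1: burst=2, C=2
  Job 2: burst=4, C=6
  Job 3: burst=9, C=15
  Job 4: burst=10, C=25
  Job 5: burst=15, C=40
Average completion = 88/5 = 17.6

17.6


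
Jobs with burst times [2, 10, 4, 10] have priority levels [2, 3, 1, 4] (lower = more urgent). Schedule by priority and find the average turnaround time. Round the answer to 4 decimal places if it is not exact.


Sort by priority (ascending = highest first):
Order: [(1, 4), (2, 2), (3, 10), (4, 10)]
Completion times:
  Priority 1, burst=4, C=4
  Priority 2, burst=2, C=6
  Priority 3, burst=10, C=16
  Priority 4, burst=10, C=26
Average turnaround = 52/4 = 13.0

13.0
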